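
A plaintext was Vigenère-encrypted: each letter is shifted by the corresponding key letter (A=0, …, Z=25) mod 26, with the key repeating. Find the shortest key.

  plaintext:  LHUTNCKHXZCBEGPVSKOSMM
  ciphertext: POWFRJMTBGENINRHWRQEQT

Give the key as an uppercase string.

  i= 0: P-L =  4 → E
  i= 1: O-H =  7 → H
  i= 2: W-U =  2 → C
  i= 3: F-T = 12 → M
  i= 4: R-N =  4 → E
  i= 5: J-C =  7 → H
  i= 6: M-K =  2 → C
  i= 7: T-H = 12 → M
  i= 8: B-X =  4 → E
  i= 9: G-Z =  7 → H
  i=10: E-C =  2 → C
  i=11: N-B = 12 → M
  i=12: I-E =  4 → E
  i=13: N-G =  7 → H
  i=14: R-P =  2 → C
  i=15: H-V = 12 → M
  i=16: W-S =  4 → E
  i=17: R-K =  7 → H
  i=18: Q-O =  2 → C
  i=19: E-S = 12 → M
  i=20: Q-M =  4 → E
  i=21: T-M =  7 → H
  shifts repeat with period 4: EHCM

EHCM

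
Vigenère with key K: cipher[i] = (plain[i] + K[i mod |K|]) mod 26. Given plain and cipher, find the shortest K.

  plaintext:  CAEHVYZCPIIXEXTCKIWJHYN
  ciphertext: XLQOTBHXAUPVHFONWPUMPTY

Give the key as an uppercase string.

  i= 0: X-C = 21 → V
  i= 1: L-A = 11 → L
  i= 2: Q-E = 12 → M
  i= 3: O-H =  7 → H
  i= 4: T-V = 24 → Y
  i= 5: B-Y =  3 → D
  i= 6: H-Z =  8 → I
  i= 7: X-C = 21 → V
  i= 8: A-P = 11 → L
  i= 9: U-I = 12 → M
  i=10: P-I =  7 → H
  i=11: V-X = 24 → Y
  i=12: H-E =  3 → D
  i=13: F-X =  8 → I
  i=14: O-T = 21 → V
  i=15: N-C = 11 → L
  i=16: W-K = 12 → M
  i=17: P-I =  7 → H
  i=18: U-W = 24 → Y
  i=19: M-J =  3 → D
  i=20: P-H =  8 → I
  i=21: T-Y = 21 → V
  i=22: Y-N = 11 → L
  shifts repeat with period 7: VLMHYDI

VLMHYDI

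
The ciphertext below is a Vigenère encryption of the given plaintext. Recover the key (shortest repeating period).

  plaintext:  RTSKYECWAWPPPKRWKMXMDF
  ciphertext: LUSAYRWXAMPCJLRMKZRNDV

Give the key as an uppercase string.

UBAQAN

  i= 0: L-R = 20 → U
  i= 1: U-T =  1 → B
  i= 2: S-S =  0 → A
  i= 3: A-K = 16 → Q
  i= 4: Y-Y =  0 → A
  i= 5: R-E = 13 → N
  i= 6: W-C = 20 → U
  i= 7: X-W =  1 → B
  i= 8: A-A =  0 → A
  i= 9: M-W = 16 → Q
  i=10: P-P =  0 → A
  i=11: C-P = 13 → N
  i=12: J-P = 20 → U
  i=13: L-K =  1 → B
  i=14: R-R =  0 → A
  i=15: M-W = 16 → Q
  i=16: K-K =  0 → A
  i=17: Z-M = 13 → N
  i=18: R-X = 20 → U
  i=19: N-M =  1 → B
  i=20: D-D =  0 → A
  i=21: V-F = 16 → Q
  shifts repeat with period 6: UBAQAN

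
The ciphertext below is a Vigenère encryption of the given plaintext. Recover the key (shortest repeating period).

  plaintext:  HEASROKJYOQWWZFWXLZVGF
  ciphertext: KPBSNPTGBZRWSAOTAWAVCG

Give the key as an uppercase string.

  i= 0: K-H =  3 → D
  i= 1: P-E = 11 → L
  i= 2: B-A =  1 → B
  i= 3: S-S =  0 → A
  i= 4: N-R = 22 → W
  i= 5: P-O =  1 → B
  i= 6: T-K =  9 → J
  i= 7: G-J = 23 → X
  i= 8: B-Y =  3 → D
  i= 9: Z-O = 11 → L
  i=10: R-Q =  1 → B
  i=11: W-W =  0 → A
  i=12: S-W = 22 → W
  i=13: A-Z =  1 → B
  i=14: O-F =  9 → J
  i=15: T-W = 23 → X
  i=16: A-X =  3 → D
  i=17: W-L = 11 → L
  i=18: A-Z =  1 → B
  i=19: V-V =  0 → A
  i=20: C-G = 22 → W
  i=21: G-F =  1 → B
  shifts repeat with period 8: DLBAWBJX

DLBAWBJX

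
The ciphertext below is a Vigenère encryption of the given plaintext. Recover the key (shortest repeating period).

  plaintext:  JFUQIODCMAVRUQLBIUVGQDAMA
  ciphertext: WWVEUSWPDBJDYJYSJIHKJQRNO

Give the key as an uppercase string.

NRBOMET

  i= 0: W-J = 13 → N
  i= 1: W-F = 17 → R
  i= 2: V-U =  1 → B
  i= 3: E-Q = 14 → O
  i= 4: U-I = 12 → M
  i= 5: S-O =  4 → E
  i= 6: W-D = 19 → T
  i= 7: P-C = 13 → N
  i= 8: D-M = 17 → R
  i= 9: B-A =  1 → B
  i=10: J-V = 14 → O
  i=11: D-R = 12 → M
  i=12: Y-U =  4 → E
  i=13: J-Q = 19 → T
  i=14: Y-L = 13 → N
  i=15: S-B = 17 → R
  i=16: J-I =  1 → B
  i=17: I-U = 14 → O
  i=18: H-V = 12 → M
  i=19: K-G =  4 → E
  i=20: J-Q = 19 → T
  i=21: Q-D = 13 → N
  i=22: R-A = 17 → R
  i=23: N-M =  1 → B
  i=24: O-A = 14 → O
  shifts repeat with period 7: NRBOMET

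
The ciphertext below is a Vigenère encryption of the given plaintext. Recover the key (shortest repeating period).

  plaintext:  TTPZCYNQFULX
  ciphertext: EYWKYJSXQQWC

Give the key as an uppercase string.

LFHLW

  i= 0: E-T = 11 → L
  i= 1: Y-T =  5 → F
  i= 2: W-P =  7 → H
  i= 3: K-Z = 11 → L
  i= 4: Y-C = 22 → W
  i= 5: J-Y = 11 → L
  i= 6: S-N =  5 → F
  i= 7: X-Q =  7 → H
  i= 8: Q-F = 11 → L
  i= 9: Q-U = 22 → W
  i=10: W-L = 11 → L
  i=11: C-X =  5 → F
  shifts repeat with period 5: LFHLW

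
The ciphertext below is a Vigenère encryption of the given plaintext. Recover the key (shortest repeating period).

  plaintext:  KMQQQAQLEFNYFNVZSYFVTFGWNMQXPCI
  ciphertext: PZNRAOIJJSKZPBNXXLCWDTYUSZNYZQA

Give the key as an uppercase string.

FNXBKOSY

  i= 0: P-K =  5 → F
  i= 1: Z-M = 13 → N
  i= 2: N-Q = 23 → X
  i= 3: R-Q =  1 → B
  i= 4: A-Q = 10 → K
  i= 5: O-A = 14 → O
  i= 6: I-Q = 18 → S
  i= 7: J-L = 24 → Y
  i= 8: J-E =  5 → F
  i= 9: S-F = 13 → N
  i=10: K-N = 23 → X
  i=11: Z-Y =  1 → B
  i=12: P-F = 10 → K
  i=13: B-N = 14 → O
  i=14: N-V = 18 → S
  i=15: X-Z = 24 → Y
  i=16: X-S =  5 → F
  i=17: L-Y = 13 → N
  i=18: C-F = 23 → X
  i=19: W-V =  1 → B
  i=20: D-T = 10 → K
  i=21: T-F = 14 → O
  i=22: Y-G = 18 → S
  i=23: U-W = 24 → Y
  i=24: S-N =  5 → F
  i=25: Z-M = 13 → N
  i=26: N-Q = 23 → X
  i=27: Y-X =  1 → B
  i=28: Z-P = 10 → K
  i=29: Q-C = 14 → O
  i=30: A-I = 18 → S
  shifts repeat with period 8: FNXBKOSY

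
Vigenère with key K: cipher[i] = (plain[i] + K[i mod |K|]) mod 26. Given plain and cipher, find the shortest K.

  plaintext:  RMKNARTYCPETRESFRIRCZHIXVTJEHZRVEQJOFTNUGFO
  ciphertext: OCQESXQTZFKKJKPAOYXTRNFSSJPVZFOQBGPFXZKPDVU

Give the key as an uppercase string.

  i= 0: O-R = 23 → X
  i= 1: C-M = 16 → Q
  i= 2: Q-K =  6 → G
  i= 3: E-N = 17 → R
  i= 4: S-A = 18 → S
  i= 5: X-R =  6 → G
  i= 6: Q-T = 23 → X
  i= 7: T-Y = 21 → V
  i= 8: Z-C = 23 → X
  i= 9: F-P = 16 → Q
  i=10: K-E =  6 → G
  i=11: K-T = 17 → R
  i=12: J-R = 18 → S
  i=13: K-E =  6 → G
  i=14: P-S = 23 → X
  i=15: A-F = 21 → V
  i=16: O-R = 23 → X
  i=17: Y-I = 16 → Q
  i=18: X-R =  6 → G
  i=19: T-C = 17 → R
  i=20: R-Z = 18 → S
  i=21: N-H =  6 → G
  i=22: F-I = 23 → X
  i=23: S-X = 21 → V
  i=24: S-V = 23 → X
  i=25: J-T = 16 → Q
  i=26: P-J =  6 → G
  i=27: V-E = 17 → R
  i=28: Z-H = 18 → S
  i=29: F-Z =  6 → G
  i=30: O-R = 23 → X
  i=31: Q-V = 21 → V
  i=32: B-E = 23 → X
  i=33: G-Q = 16 → Q
  i=34: P-J =  6 → G
  i=35: F-O = 17 → R
  i=36: X-F = 18 → S
  i=37: Z-T =  6 → G
  i=38: K-N = 23 → X
  i=39: P-U = 21 → V
  i=40: D-G = 23 → X
  i=41: V-F = 16 → Q
  i=42: U-O =  6 → G
  shifts repeat with period 8: XQGRSGXV

XQGRSGXV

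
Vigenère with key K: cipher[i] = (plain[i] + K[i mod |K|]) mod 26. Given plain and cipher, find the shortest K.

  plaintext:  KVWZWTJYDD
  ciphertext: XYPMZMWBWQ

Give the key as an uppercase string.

NDT

  i= 0: X-K = 13 → N
  i= 1: Y-V =  3 → D
  i= 2: P-W = 19 → T
  i= 3: M-Z = 13 → N
  i= 4: Z-W =  3 → D
  i= 5: M-T = 19 → T
  i= 6: W-J = 13 → N
  i= 7: B-Y =  3 → D
  i= 8: W-D = 19 → T
  i= 9: Q-D = 13 → N
  shifts repeat with period 3: NDT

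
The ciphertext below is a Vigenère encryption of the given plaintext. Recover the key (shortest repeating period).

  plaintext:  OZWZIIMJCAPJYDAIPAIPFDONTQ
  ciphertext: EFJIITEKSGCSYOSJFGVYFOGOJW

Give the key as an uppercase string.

  i= 0: E-O = 16 → Q
  i= 1: F-Z =  6 → G
  i= 2: J-W = 13 → N
  i= 3: I-Z =  9 → J
  i= 4: I-I =  0 → A
  i= 5: T-I = 11 → L
  i= 6: E-M = 18 → S
  i= 7: K-J =  1 → B
  i= 8: S-C = 16 → Q
  i= 9: G-A =  6 → G
  i=10: C-P = 13 → N
  i=11: S-J =  9 → J
  i=12: Y-Y =  0 → A
  i=13: O-D = 11 → L
  i=14: S-A = 18 → S
  i=15: J-I =  1 → B
  i=16: F-P = 16 → Q
  i=17: G-A =  6 → G
  i=18: V-I = 13 → N
  i=19: Y-P =  9 → J
  i=20: F-F =  0 → A
  i=21: O-D = 11 → L
  i=22: G-O = 18 → S
  i=23: O-N =  1 → B
  i=24: J-T = 16 → Q
  i=25: W-Q =  6 → G
  shifts repeat with period 8: QGNJALSB

QGNJALSB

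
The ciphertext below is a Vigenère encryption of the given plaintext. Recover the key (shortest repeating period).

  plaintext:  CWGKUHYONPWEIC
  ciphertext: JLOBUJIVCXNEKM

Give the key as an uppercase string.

  i= 0: J-C =  7 → H
  i= 1: L-W = 15 → P
  i= 2: O-G =  8 → I
  i= 3: B-K = 17 → R
  i= 4: U-U =  0 → A
  i= 5: J-H =  2 → C
  i= 6: I-Y = 10 → K
  i= 7: V-O =  7 → H
  i= 8: C-N = 15 → P
  i= 9: X-P =  8 → I
  i=10: N-W = 17 → R
  i=11: E-E =  0 → A
  i=12: K-I =  2 → C
  i=13: M-C = 10 → K
  shifts repeat with period 7: HPIRACK

HPIRACK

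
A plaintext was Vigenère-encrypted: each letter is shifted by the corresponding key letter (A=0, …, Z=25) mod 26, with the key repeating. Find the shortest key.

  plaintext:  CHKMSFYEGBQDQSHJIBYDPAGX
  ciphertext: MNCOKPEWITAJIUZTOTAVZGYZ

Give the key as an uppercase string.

  i= 0: M-C = 10 → K
  i= 1: N-H =  6 → G
  i= 2: C-K = 18 → S
  i= 3: O-M =  2 → C
  i= 4: K-S = 18 → S
  i= 5: P-F = 10 → K
  i= 6: E-Y =  6 → G
  i= 7: W-E = 18 → S
  i= 8: I-G =  2 → C
  i= 9: T-B = 18 → S
  i=10: A-Q = 10 → K
  i=11: J-D =  6 → G
  i=12: I-Q = 18 → S
  i=13: U-S =  2 → C
  i=14: Z-H = 18 → S
  i=15: T-J = 10 → K
  i=16: O-I =  6 → G
  i=17: T-B = 18 → S
  i=18: A-Y =  2 → C
  i=19: V-D = 18 → S
  i=20: Z-P = 10 → K
  i=21: G-A =  6 → G
  i=22: Y-G = 18 → S
  i=23: Z-X =  2 → C
  shifts repeat with period 5: KGSCS

KGSCS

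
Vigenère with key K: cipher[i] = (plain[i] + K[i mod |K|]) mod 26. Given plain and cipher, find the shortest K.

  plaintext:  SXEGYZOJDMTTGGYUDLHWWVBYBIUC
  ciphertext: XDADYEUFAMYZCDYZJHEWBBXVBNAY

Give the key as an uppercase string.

FGWXA

  i= 0: X-S =  5 → F
  i= 1: D-X =  6 → G
  i= 2: A-E = 22 → W
  i= 3: D-G = 23 → X
  i= 4: Y-Y =  0 → A
  i= 5: E-Z =  5 → F
  i= 6: U-O =  6 → G
  i= 7: F-J = 22 → W
  i= 8: A-D = 23 → X
  i= 9: M-M =  0 → A
  i=10: Y-T =  5 → F
  i=11: Z-T =  6 → G
  i=12: C-G = 22 → W
  i=13: D-G = 23 → X
  i=14: Y-Y =  0 → A
  i=15: Z-U =  5 → F
  i=16: J-D =  6 → G
  i=17: H-L = 22 → W
  i=18: E-H = 23 → X
  i=19: W-W =  0 → A
  i=20: B-W =  5 → F
  i=21: B-V =  6 → G
  i=22: X-B = 22 → W
  i=23: V-Y = 23 → X
  i=24: B-B =  0 → A
  i=25: N-I =  5 → F
  i=26: A-U =  6 → G
  i=27: Y-C = 22 → W
  shifts repeat with period 5: FGWXA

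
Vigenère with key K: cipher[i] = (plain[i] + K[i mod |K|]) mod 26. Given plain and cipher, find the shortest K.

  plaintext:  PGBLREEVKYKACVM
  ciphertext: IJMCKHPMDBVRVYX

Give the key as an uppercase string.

  i= 0: I-P = 19 → T
  i= 1: J-G =  3 → D
  i= 2: M-B = 11 → L
  i= 3: C-L = 17 → R
  i= 4: K-R = 19 → T
  i= 5: H-E =  3 → D
  i= 6: P-E = 11 → L
  i= 7: M-V = 17 → R
  i= 8: D-K = 19 → T
  i= 9: B-Y =  3 → D
  i=10: V-K = 11 → L
  i=11: R-A = 17 → R
  i=12: V-C = 19 → T
  i=13: Y-V =  3 → D
  i=14: X-M = 11 → L
  shifts repeat with period 4: TDLR

TDLR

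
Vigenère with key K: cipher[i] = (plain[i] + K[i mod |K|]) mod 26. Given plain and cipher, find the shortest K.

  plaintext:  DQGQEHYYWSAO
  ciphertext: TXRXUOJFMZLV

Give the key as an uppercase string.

  i= 0: T-D = 16 → Q
  i= 1: X-Q =  7 → H
  i= 2: R-G = 11 → L
  i= 3: X-Q =  7 → H
  i= 4: U-E = 16 → Q
  i= 5: O-H =  7 → H
  i= 6: J-Y = 11 → L
  i= 7: F-Y =  7 → H
  i= 8: M-W = 16 → Q
  i= 9: Z-S =  7 → H
  i=10: L-A = 11 → L
  i=11: V-O =  7 → H
  shifts repeat with period 4: QHLH

QHLH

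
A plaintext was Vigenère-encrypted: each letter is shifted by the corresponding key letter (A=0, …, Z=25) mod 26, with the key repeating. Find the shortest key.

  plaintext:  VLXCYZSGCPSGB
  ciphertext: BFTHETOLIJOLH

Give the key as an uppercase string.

GUWF

  i= 0: B-V =  6 → G
  i= 1: F-L = 20 → U
  i= 2: T-X = 22 → W
  i= 3: H-C =  5 → F
  i= 4: E-Y =  6 → G
  i= 5: T-Z = 20 → U
  i= 6: O-S = 22 → W
  i= 7: L-G =  5 → F
  i= 8: I-C =  6 → G
  i= 9: J-P = 20 → U
  i=10: O-S = 22 → W
  i=11: L-G =  5 → F
  i=12: H-B =  6 → G
  shifts repeat with period 4: GUWF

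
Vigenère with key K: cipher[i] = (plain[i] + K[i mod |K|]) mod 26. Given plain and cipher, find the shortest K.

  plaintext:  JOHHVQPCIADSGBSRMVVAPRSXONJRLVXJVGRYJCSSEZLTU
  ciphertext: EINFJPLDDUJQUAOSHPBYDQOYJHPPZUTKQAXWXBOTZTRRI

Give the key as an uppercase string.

  i= 0: E-J = 21 → V
  i= 1: I-O = 20 → U
  i= 2: N-H =  6 → G
  i= 3: F-H = 24 → Y
  i= 4: J-V = 14 → O
  i= 5: P-Q = 25 → Z
  i= 6: L-P = 22 → W
  i= 7: D-C =  1 → B
  i= 8: D-I = 21 → V
  i= 9: U-A = 20 → U
  i=10: J-D =  6 → G
  i=11: Q-S = 24 → Y
  i=12: U-G = 14 → O
  i=13: A-B = 25 → Z
  i=14: O-S = 22 → W
  i=15: S-R =  1 → B
  i=16: H-M = 21 → V
  i=17: P-V = 20 → U
  i=18: B-V =  6 → G
  i=19: Y-A = 24 → Y
  i=20: D-P = 14 → O
  i=21: Q-R = 25 → Z
  i=22: O-S = 22 → W
  i=23: Y-X =  1 → B
  i=24: J-O = 21 → V
  i=25: H-N = 20 → U
  i=26: P-J =  6 → G
  i=27: P-R = 24 → Y
  i=28: Z-L = 14 → O
  i=29: U-V = 25 → Z
  i=30: T-X = 22 → W
  i=31: K-J =  1 → B
  i=32: Q-V = 21 → V
  i=33: A-G = 20 → U
  i=34: X-R =  6 → G
  i=35: W-Y = 24 → Y
  i=36: X-J = 14 → O
  i=37: B-C = 25 → Z
  i=38: O-S = 22 → W
  i=39: T-S =  1 → B
  i=40: Z-E = 21 → V
  i=41: T-Z = 20 → U
  i=42: R-L =  6 → G
  i=43: R-T = 24 → Y
  i=44: I-U = 14 → O
  shifts repeat with period 8: VUGYOZWB

VUGYOZWB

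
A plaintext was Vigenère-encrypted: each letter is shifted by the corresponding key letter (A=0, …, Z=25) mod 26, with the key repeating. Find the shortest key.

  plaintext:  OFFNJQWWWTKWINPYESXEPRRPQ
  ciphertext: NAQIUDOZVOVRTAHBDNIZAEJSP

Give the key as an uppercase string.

ZVLVLNSD

  i= 0: N-O = 25 → Z
  i= 1: A-F = 21 → V
  i= 2: Q-F = 11 → L
  i= 3: I-N = 21 → V
  i= 4: U-J = 11 → L
  i= 5: D-Q = 13 → N
  i= 6: O-W = 18 → S
  i= 7: Z-W =  3 → D
  i= 8: V-W = 25 → Z
  i= 9: O-T = 21 → V
  i=10: V-K = 11 → L
  i=11: R-W = 21 → V
  i=12: T-I = 11 → L
  i=13: A-N = 13 → N
  i=14: H-P = 18 → S
  i=15: B-Y =  3 → D
  i=16: D-E = 25 → Z
  i=17: N-S = 21 → V
  i=18: I-X = 11 → L
  i=19: Z-E = 21 → V
  i=20: A-P = 11 → L
  i=21: E-R = 13 → N
  i=22: J-R = 18 → S
  i=23: S-P =  3 → D
  i=24: P-Q = 25 → Z
  shifts repeat with period 8: ZVLVLNSD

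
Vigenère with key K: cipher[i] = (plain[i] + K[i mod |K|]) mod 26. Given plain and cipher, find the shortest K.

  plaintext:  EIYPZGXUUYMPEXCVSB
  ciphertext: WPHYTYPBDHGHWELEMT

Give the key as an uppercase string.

  i= 0: W-E = 18 → S
  i= 1: P-I =  7 → H
  i= 2: H-Y =  9 → J
  i= 3: Y-P =  9 → J
  i= 4: T-Z = 20 → U
  i= 5: Y-G = 18 → S
  i= 6: P-X = 18 → S
  i= 7: B-U =  7 → H
  i= 8: D-U =  9 → J
  i= 9: H-Y =  9 → J
  i=10: G-M = 20 → U
  i=11: H-P = 18 → S
  i=12: W-E = 18 → S
  i=13: E-X =  7 → H
  i=14: L-C =  9 → J
  i=15: E-V =  9 → J
  i=16: M-S = 20 → U
  i=17: T-B = 18 → S
  shifts repeat with period 6: SHJJUS

SHJJUS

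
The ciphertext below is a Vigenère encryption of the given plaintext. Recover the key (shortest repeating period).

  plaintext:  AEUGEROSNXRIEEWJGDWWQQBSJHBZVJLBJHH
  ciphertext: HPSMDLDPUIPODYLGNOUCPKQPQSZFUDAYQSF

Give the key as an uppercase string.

HLYGZUPX

  i= 0: H-A =  7 → H
  i= 1: P-E = 11 → L
  i= 2: S-U = 24 → Y
  i= 3: M-G =  6 → G
  i= 4: D-E = 25 → Z
  i= 5: L-R = 20 → U
  i= 6: D-O = 15 → P
  i= 7: P-S = 23 → X
  i= 8: U-N =  7 → H
  i= 9: I-X = 11 → L
  i=10: P-R = 24 → Y
  i=11: O-I =  6 → G
  i=12: D-E = 25 → Z
  i=13: Y-E = 20 → U
  i=14: L-W = 15 → P
  i=15: G-J = 23 → X
  i=16: N-G =  7 → H
  i=17: O-D = 11 → L
  i=18: U-W = 24 → Y
  i=19: C-W =  6 → G
  i=20: P-Q = 25 → Z
  i=21: K-Q = 20 → U
  i=22: Q-B = 15 → P
  i=23: P-S = 23 → X
  i=24: Q-J =  7 → H
  i=25: S-H = 11 → L
  i=26: Z-B = 24 → Y
  i=27: F-Z =  6 → G
  i=28: U-V = 25 → Z
  i=29: D-J = 20 → U
  i=30: A-L = 15 → P
  i=31: Y-B = 23 → X
  i=32: Q-J =  7 → H
  i=33: S-H = 11 → L
  i=34: F-H = 24 → Y
  shifts repeat with period 8: HLYGZUPX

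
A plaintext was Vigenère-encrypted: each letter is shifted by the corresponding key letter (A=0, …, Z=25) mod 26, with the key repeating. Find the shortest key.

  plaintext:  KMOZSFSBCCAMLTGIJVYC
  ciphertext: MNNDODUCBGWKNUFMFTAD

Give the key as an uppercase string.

  i= 0: M-K =  2 → C
  i= 1: N-M =  1 → B
  i= 2: N-O = 25 → Z
  i= 3: D-Z =  4 → E
  i= 4: O-S = 22 → W
  i= 5: D-F = 24 → Y
  i= 6: U-S =  2 → C
  i= 7: C-B =  1 → B
  i= 8: B-C = 25 → Z
  i= 9: G-C =  4 → E
  i=10: W-A = 22 → W
  i=11: K-M = 24 → Y
  i=12: N-L =  2 → C
  i=13: U-T =  1 → B
  i=14: F-G = 25 → Z
  i=15: M-I =  4 → E
  i=16: F-J = 22 → W
  i=17: T-V = 24 → Y
  i=18: A-Y =  2 → C
  i=19: D-C =  1 → B
  shifts repeat with period 6: CBZEWY

CBZEWY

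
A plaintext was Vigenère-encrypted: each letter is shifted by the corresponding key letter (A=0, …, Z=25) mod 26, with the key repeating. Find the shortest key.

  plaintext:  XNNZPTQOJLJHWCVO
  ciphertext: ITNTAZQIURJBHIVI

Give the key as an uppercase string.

  i= 0: I-X = 11 → L
  i= 1: T-N =  6 → G
  i= 2: N-N =  0 → A
  i= 3: T-Z = 20 → U
  i= 4: A-P = 11 → L
  i= 5: Z-T =  6 → G
  i= 6: Q-Q =  0 → A
  i= 7: I-O = 20 → U
  i= 8: U-J = 11 → L
  i= 9: R-L =  6 → G
  i=10: J-J =  0 → A
  i=11: B-H = 20 → U
  i=12: H-W = 11 → L
  i=13: I-C =  6 → G
  i=14: V-V =  0 → A
  i=15: I-O = 20 → U
  shifts repeat with period 4: LGAU

LGAU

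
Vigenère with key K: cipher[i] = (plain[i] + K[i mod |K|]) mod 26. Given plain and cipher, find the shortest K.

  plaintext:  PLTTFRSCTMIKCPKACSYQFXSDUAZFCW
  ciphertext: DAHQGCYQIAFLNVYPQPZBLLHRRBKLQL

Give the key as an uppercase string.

  i= 0: D-P = 14 → O
  i= 1: A-L = 15 → P
  i= 2: H-T = 14 → O
  i= 3: Q-T = 23 → X
  i= 4: G-F =  1 → B
  i= 5: C-R = 11 → L
  i= 6: Y-S =  6 → G
  i= 7: Q-C = 14 → O
  i= 8: I-T = 15 → P
  i= 9: A-M = 14 → O
  i=10: F-I = 23 → X
  i=11: L-K =  1 → B
  i=12: N-C = 11 → L
  i=13: V-P =  6 → G
  i=14: Y-K = 14 → O
  i=15: P-A = 15 → P
  i=16: Q-C = 14 → O
  i=17: P-S = 23 → X
  i=18: Z-Y =  1 → B
  i=19: B-Q = 11 → L
  i=20: L-F =  6 → G
  i=21: L-X = 14 → O
  i=22: H-S = 15 → P
  i=23: R-D = 14 → O
  i=24: R-U = 23 → X
  i=25: B-A =  1 → B
  i=26: K-Z = 11 → L
  i=27: L-F =  6 → G
  i=28: Q-C = 14 → O
  i=29: L-W = 15 → P
  shifts repeat with period 7: OPOXBLG

OPOXBLG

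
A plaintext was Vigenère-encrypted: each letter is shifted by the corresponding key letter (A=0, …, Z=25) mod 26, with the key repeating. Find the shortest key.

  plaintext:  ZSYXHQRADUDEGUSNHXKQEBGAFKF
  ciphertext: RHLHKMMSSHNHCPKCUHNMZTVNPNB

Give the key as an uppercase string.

SPNKDWV

  i= 0: R-Z = 18 → S
  i= 1: H-S = 15 → P
  i= 2: L-Y = 13 → N
  i= 3: H-X = 10 → K
  i= 4: K-H =  3 → D
  i= 5: M-Q = 22 → W
  i= 6: M-R = 21 → V
  i= 7: S-A = 18 → S
  i= 8: S-D = 15 → P
  i= 9: H-U = 13 → N
  i=10: N-D = 10 → K
  i=11: H-E =  3 → D
  i=12: C-G = 22 → W
  i=13: P-U = 21 → V
  i=14: K-S = 18 → S
  i=15: C-N = 15 → P
  i=16: U-H = 13 → N
  i=17: H-X = 10 → K
  i=18: N-K =  3 → D
  i=19: M-Q = 22 → W
  i=20: Z-E = 21 → V
  i=21: T-B = 18 → S
  i=22: V-G = 15 → P
  i=23: N-A = 13 → N
  i=24: P-F = 10 → K
  i=25: N-K =  3 → D
  i=26: B-F = 22 → W
  shifts repeat with period 7: SPNKDWV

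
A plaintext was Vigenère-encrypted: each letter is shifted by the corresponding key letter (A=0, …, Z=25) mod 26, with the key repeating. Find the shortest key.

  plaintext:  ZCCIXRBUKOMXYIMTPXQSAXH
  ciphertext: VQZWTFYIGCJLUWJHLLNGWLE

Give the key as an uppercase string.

  i= 0: V-Z = 22 → W
  i= 1: Q-C = 14 → O
  i= 2: Z-C = 23 → X
  i= 3: W-I = 14 → O
  i= 4: T-X = 22 → W
  i= 5: F-R = 14 → O
  i= 6: Y-B = 23 → X
  i= 7: I-U = 14 → O
  i= 8: G-K = 22 → W
  i= 9: C-O = 14 → O
  i=10: J-M = 23 → X
  i=11: L-X = 14 → O
  i=12: U-Y = 22 → W
  i=13: W-I = 14 → O
  i=14: J-M = 23 → X
  i=15: H-T = 14 → O
  i=16: L-P = 22 → W
  i=17: L-X = 14 → O
  i=18: N-Q = 23 → X
  i=19: G-S = 14 → O
  i=20: W-A = 22 → W
  i=21: L-X = 14 → O
  i=22: E-H = 23 → X
  shifts repeat with period 4: WOXO

WOXO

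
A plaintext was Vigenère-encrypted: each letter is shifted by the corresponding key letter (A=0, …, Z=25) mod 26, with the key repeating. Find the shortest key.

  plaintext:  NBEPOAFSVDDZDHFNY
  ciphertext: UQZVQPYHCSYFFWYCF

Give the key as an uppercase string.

  i= 0: U-N =  7 → H
  i= 1: Q-B = 15 → P
  i= 2: Z-E = 21 → V
  i= 3: V-P =  6 → G
  i= 4: Q-O =  2 → C
  i= 5: P-A = 15 → P
  i= 6: Y-F = 19 → T
  i= 7: H-S = 15 → P
  i= 8: C-V =  7 → H
  i= 9: S-D = 15 → P
  i=10: Y-D = 21 → V
  i=11: F-Z =  6 → G
  i=12: F-D =  2 → C
  i=13: W-H = 15 → P
  i=14: Y-F = 19 → T
  i=15: C-N = 15 → P
  i=16: F-Y =  7 → H
  shifts repeat with period 8: HPVGCPTP

HPVGCPTP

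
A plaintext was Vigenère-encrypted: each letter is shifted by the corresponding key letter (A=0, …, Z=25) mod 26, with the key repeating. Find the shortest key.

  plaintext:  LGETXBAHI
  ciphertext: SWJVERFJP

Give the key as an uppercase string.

HQFC

  i= 0: S-L =  7 → H
  i= 1: W-G = 16 → Q
  i= 2: J-E =  5 → F
  i= 3: V-T =  2 → C
  i= 4: E-X =  7 → H
  i= 5: R-B = 16 → Q
  i= 6: F-A =  5 → F
  i= 7: J-H =  2 → C
  i= 8: P-I =  7 → H
  shifts repeat with period 4: HQFC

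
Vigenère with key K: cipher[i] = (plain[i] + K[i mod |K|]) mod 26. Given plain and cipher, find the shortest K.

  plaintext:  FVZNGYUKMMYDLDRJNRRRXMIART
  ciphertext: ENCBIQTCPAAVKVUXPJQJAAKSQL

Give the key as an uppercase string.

  i= 0: E-F = 25 → Z
  i= 1: N-V = 18 → S
  i= 2: C-Z =  3 → D
  i= 3: B-N = 14 → O
  i= 4: I-G =  2 → C
  i= 5: Q-Y = 18 → S
  i= 6: T-U = 25 → Z
  i= 7: C-K = 18 → S
  i= 8: P-M =  3 → D
  i= 9: A-M = 14 → O
  i=10: A-Y =  2 → C
  i=11: V-D = 18 → S
  i=12: K-L = 25 → Z
  i=13: V-D = 18 → S
  i=14: U-R =  3 → D
  i=15: X-J = 14 → O
  i=16: P-N =  2 → C
  i=17: J-R = 18 → S
  i=18: Q-R = 25 → Z
  i=19: J-R = 18 → S
  i=20: A-X =  3 → D
  i=21: A-M = 14 → O
  i=22: K-I =  2 → C
  i=23: S-A = 18 → S
  i=24: Q-R = 25 → Z
  i=25: L-T = 18 → S
  shifts repeat with period 6: ZSDOCS

ZSDOCS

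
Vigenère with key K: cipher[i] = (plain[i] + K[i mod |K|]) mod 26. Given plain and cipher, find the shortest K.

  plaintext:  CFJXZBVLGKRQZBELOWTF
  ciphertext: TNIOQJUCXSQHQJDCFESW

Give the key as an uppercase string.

  i= 0: T-C = 17 → R
  i= 1: N-F =  8 → I
  i= 2: I-J = 25 → Z
  i= 3: O-X = 17 → R
  i= 4: Q-Z = 17 → R
  i= 5: J-B =  8 → I
  i= 6: U-V = 25 → Z
  i= 7: C-L = 17 → R
  i= 8: X-G = 17 → R
  i= 9: S-K =  8 → I
  i=10: Q-R = 25 → Z
  i=11: H-Q = 17 → R
  i=12: Q-Z = 17 → R
  i=13: J-B =  8 → I
  i=14: D-E = 25 → Z
  i=15: C-L = 17 → R
  i=16: F-O = 17 → R
  i=17: E-W =  8 → I
  i=18: S-T = 25 → Z
  i=19: W-F = 17 → R
  shifts repeat with period 4: RIZR

RIZR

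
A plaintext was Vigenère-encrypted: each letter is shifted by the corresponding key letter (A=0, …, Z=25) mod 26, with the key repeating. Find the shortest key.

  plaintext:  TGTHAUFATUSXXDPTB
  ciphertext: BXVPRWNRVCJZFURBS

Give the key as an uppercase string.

IRC

  i= 0: B-T =  8 → I
  i= 1: X-G = 17 → R
  i= 2: V-T =  2 → C
  i= 3: P-H =  8 → I
  i= 4: R-A = 17 → R
  i= 5: W-U =  2 → C
  i= 6: N-F =  8 → I
  i= 7: R-A = 17 → R
  i= 8: V-T =  2 → C
  i= 9: C-U =  8 → I
  i=10: J-S = 17 → R
  i=11: Z-X =  2 → C
  i=12: F-X =  8 → I
  i=13: U-D = 17 → R
  i=14: R-P =  2 → C
  i=15: B-T =  8 → I
  i=16: S-B = 17 → R
  shifts repeat with period 3: IRC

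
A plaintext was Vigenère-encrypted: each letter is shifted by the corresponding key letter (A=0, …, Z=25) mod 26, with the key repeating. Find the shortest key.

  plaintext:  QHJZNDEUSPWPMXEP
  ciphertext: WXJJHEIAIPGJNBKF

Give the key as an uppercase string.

GQAKUBE

  i= 0: W-Q =  6 → G
  i= 1: X-H = 16 → Q
  i= 2: J-J =  0 → A
  i= 3: J-Z = 10 → K
  i= 4: H-N = 20 → U
  i= 5: E-D =  1 → B
  i= 6: I-E =  4 → E
  i= 7: A-U =  6 → G
  i= 8: I-S = 16 → Q
  i= 9: P-P =  0 → A
  i=10: G-W = 10 → K
  i=11: J-P = 20 → U
  i=12: N-M =  1 → B
  i=13: B-X =  4 → E
  i=14: K-E =  6 → G
  i=15: F-P = 16 → Q
  shifts repeat with period 7: GQAKUBE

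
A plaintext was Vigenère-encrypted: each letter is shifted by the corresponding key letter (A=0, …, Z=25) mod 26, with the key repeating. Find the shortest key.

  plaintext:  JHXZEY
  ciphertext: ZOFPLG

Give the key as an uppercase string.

QHI

  i= 0: Z-J = 16 → Q
  i= 1: O-H =  7 → H
  i= 2: F-X =  8 → I
  i= 3: P-Z = 16 → Q
  i= 4: L-E =  7 → H
  i= 5: G-Y =  8 → I
  shifts repeat with period 3: QHI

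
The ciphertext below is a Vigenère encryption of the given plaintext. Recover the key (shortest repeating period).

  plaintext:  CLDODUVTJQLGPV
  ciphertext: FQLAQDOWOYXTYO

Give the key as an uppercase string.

  i= 0: F-C =  3 → D
  i= 1: Q-L =  5 → F
  i= 2: L-D =  8 → I
  i= 3: A-O = 12 → M
  i= 4: Q-D = 13 → N
  i= 5: D-U =  9 → J
  i= 6: O-V = 19 → T
  i= 7: W-T =  3 → D
  i= 8: O-J =  5 → F
  i= 9: Y-Q =  8 → I
  i=10: X-L = 12 → M
  i=11: T-G = 13 → N
  i=12: Y-P =  9 → J
  i=13: O-V = 19 → T
  shifts repeat with period 7: DFIMNJT

DFIMNJT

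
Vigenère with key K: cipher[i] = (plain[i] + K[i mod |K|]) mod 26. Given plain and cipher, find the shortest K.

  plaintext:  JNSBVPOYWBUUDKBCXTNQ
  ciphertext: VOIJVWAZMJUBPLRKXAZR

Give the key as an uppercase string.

MBQIAH

  i= 0: V-J = 12 → M
  i= 1: O-N =  1 → B
  i= 2: I-S = 16 → Q
  i= 3: J-B =  8 → I
  i= 4: V-V =  0 → A
  i= 5: W-P =  7 → H
  i= 6: A-O = 12 → M
  i= 7: Z-Y =  1 → B
  i= 8: M-W = 16 → Q
  i= 9: J-B =  8 → I
  i=10: U-U =  0 → A
  i=11: B-U =  7 → H
  i=12: P-D = 12 → M
  i=13: L-K =  1 → B
  i=14: R-B = 16 → Q
  i=15: K-C =  8 → I
  i=16: X-X =  0 → A
  i=17: A-T =  7 → H
  i=18: Z-N = 12 → M
  i=19: R-Q =  1 → B
  shifts repeat with period 6: MBQIAH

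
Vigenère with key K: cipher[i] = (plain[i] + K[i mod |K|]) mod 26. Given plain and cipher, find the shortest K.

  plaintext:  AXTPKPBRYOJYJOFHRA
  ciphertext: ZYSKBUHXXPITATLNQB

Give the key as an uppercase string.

  i= 0: Z-A = 25 → Z
  i= 1: Y-X =  1 → B
  i= 2: S-T = 25 → Z
  i= 3: K-P = 21 → V
  i= 4: B-K = 17 → R
  i= 5: U-P =  5 → F
  i= 6: H-B =  6 → G
  i= 7: X-R =  6 → G
  i= 8: X-Y = 25 → Z
  i= 9: P-O =  1 → B
  i=10: I-J = 25 → Z
  i=11: T-Y = 21 → V
  i=12: A-J = 17 → R
  i=13: T-O =  5 → F
  i=14: L-F =  6 → G
  i=15: N-H =  6 → G
  i=16: Q-R = 25 → Z
  i=17: B-A =  1 → B
  shifts repeat with period 8: ZBZVRFGG

ZBZVRFGG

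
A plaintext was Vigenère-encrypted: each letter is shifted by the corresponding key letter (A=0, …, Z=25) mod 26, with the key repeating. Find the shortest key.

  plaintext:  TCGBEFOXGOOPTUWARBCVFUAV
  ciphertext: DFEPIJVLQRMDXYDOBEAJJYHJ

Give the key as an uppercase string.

  i= 0: D-T = 10 → K
  i= 1: F-C =  3 → D
  i= 2: E-G = 24 → Y
  i= 3: P-B = 14 → O
  i= 4: I-E =  4 → E
  i= 5: J-F =  4 → E
  i= 6: V-O =  7 → H
  i= 7: L-X = 14 → O
  i= 8: Q-G = 10 → K
  i= 9: R-O =  3 → D
  i=10: M-O = 24 → Y
  i=11: D-P = 14 → O
  i=12: X-T =  4 → E
  i=13: Y-U =  4 → E
  i=14: D-W =  7 → H
  i=15: O-A = 14 → O
  i=16: B-R = 10 → K
  i=17: E-B =  3 → D
  i=18: A-C = 24 → Y
  i=19: J-V = 14 → O
  i=20: J-F =  4 → E
  i=21: Y-U =  4 → E
  i=22: H-A =  7 → H
  i=23: J-V = 14 → O
  shifts repeat with period 8: KDYOEEHO

KDYOEEHO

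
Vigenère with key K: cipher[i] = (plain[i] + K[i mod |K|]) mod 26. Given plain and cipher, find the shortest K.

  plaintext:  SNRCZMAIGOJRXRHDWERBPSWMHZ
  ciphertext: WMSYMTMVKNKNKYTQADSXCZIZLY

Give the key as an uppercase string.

  i= 0: W-S =  4 → E
  i= 1: M-N = 25 → Z
  i= 2: S-R =  1 → B
  i= 3: Y-C = 22 → W
  i= 4: M-Z = 13 → N
  i= 5: T-M =  7 → H
  i= 6: M-A = 12 → M
  i= 7: V-I = 13 → N
  i= 8: K-G =  4 → E
  i= 9: N-O = 25 → Z
  i=10: K-J =  1 → B
  i=11: N-R = 22 → W
  i=12: K-X = 13 → N
  i=13: Y-R =  7 → H
  i=14: T-H = 12 → M
  i=15: Q-D = 13 → N
  i=16: A-W =  4 → E
  i=17: D-E = 25 → Z
  i=18: S-R =  1 → B
  i=19: X-B = 22 → W
  i=20: C-P = 13 → N
  i=21: Z-S =  7 → H
  i=22: I-W = 12 → M
  i=23: Z-M = 13 → N
  i=24: L-H =  4 → E
  i=25: Y-Z = 25 → Z
  shifts repeat with period 8: EZBWNHMN

EZBWNHMN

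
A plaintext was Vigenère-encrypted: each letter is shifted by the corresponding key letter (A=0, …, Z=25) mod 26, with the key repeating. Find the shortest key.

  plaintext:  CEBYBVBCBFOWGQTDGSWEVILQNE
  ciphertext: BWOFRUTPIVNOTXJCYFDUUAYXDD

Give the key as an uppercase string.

ZSNHQ

  i= 0: B-C = 25 → Z
  i= 1: W-E = 18 → S
  i= 2: O-B = 13 → N
  i= 3: F-Y =  7 → H
  i= 4: R-B = 16 → Q
  i= 5: U-V = 25 → Z
  i= 6: T-B = 18 → S
  i= 7: P-C = 13 → N
  i= 8: I-B =  7 → H
  i= 9: V-F = 16 → Q
  i=10: N-O = 25 → Z
  i=11: O-W = 18 → S
  i=12: T-G = 13 → N
  i=13: X-Q =  7 → H
  i=14: J-T = 16 → Q
  i=15: C-D = 25 → Z
  i=16: Y-G = 18 → S
  i=17: F-S = 13 → N
  i=18: D-W =  7 → H
  i=19: U-E = 16 → Q
  i=20: U-V = 25 → Z
  i=21: A-I = 18 → S
  i=22: Y-L = 13 → N
  i=23: X-Q =  7 → H
  i=24: D-N = 16 → Q
  i=25: D-E = 25 → Z
  shifts repeat with period 5: ZSNHQ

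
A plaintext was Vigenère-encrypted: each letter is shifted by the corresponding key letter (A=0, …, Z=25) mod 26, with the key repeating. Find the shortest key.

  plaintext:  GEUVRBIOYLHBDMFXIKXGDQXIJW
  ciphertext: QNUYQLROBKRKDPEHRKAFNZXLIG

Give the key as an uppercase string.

  i= 0: Q-G = 10 → K
  i= 1: N-E =  9 → J
  i= 2: U-U =  0 → A
  i= 3: Y-V =  3 → D
  i= 4: Q-R = 25 → Z
  i= 5: L-B = 10 → K
  i= 6: R-I =  9 → J
  i= 7: O-O =  0 → A
  i= 8: B-Y =  3 → D
  i= 9: K-L = 25 → Z
  i=10: R-H = 10 → K
  i=11: K-B =  9 → J
  i=12: D-D =  0 → A
  i=13: P-M =  3 → D
  i=14: E-F = 25 → Z
  i=15: H-X = 10 → K
  i=16: R-I =  9 → J
  i=17: K-K =  0 → A
  i=18: A-X =  3 → D
  i=19: F-G = 25 → Z
  i=20: N-D = 10 → K
  i=21: Z-Q =  9 → J
  i=22: X-X =  0 → A
  i=23: L-I =  3 → D
  i=24: I-J = 25 → Z
  i=25: G-W = 10 → K
  shifts repeat with period 5: KJADZ

KJADZ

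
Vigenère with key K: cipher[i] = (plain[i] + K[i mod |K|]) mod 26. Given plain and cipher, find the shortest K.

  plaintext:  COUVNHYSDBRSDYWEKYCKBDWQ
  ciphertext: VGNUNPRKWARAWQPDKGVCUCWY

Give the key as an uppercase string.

  i= 0: V-C = 19 → T
  i= 1: G-O = 18 → S
  i= 2: N-U = 19 → T
  i= 3: U-V = 25 → Z
  i= 4: N-N =  0 → A
  i= 5: P-H =  8 → I
  i= 6: R-Y = 19 → T
  i= 7: K-S = 18 → S
  i= 8: W-D = 19 → T
  i= 9: A-B = 25 → Z
  i=10: R-R =  0 → A
  i=11: A-S =  8 → I
  i=12: W-D = 19 → T
  i=13: Q-Y = 18 → S
  i=14: P-W = 19 → T
  i=15: D-E = 25 → Z
  i=16: K-K =  0 → A
  i=17: G-Y =  8 → I
  i=18: V-C = 19 → T
  i=19: C-K = 18 → S
  i=20: U-B = 19 → T
  i=21: C-D = 25 → Z
  i=22: W-W =  0 → A
  i=23: Y-Q =  8 → I
  shifts repeat with period 6: TSTZAI

TSTZAI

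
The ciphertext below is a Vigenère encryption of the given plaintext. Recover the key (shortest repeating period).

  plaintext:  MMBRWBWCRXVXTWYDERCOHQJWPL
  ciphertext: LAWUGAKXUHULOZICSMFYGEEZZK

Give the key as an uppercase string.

  i= 0: L-M = 25 → Z
  i= 1: A-M = 14 → O
  i= 2: W-B = 21 → V
  i= 3: U-R =  3 → D
  i= 4: G-W = 10 → K
  i= 5: A-B = 25 → Z
  i= 6: K-W = 14 → O
  i= 7: X-C = 21 → V
  i= 8: U-R =  3 → D
  i= 9: H-X = 10 → K
  i=10: U-V = 25 → Z
  i=11: L-X = 14 → O
  i=12: O-T = 21 → V
  i=13: Z-W =  3 → D
  i=14: I-Y = 10 → K
  i=15: C-D = 25 → Z
  i=16: S-E = 14 → O
  i=17: M-R = 21 → V
  i=18: F-C =  3 → D
  i=19: Y-O = 10 → K
  i=20: G-H = 25 → Z
  i=21: E-Q = 14 → O
  i=22: E-J = 21 → V
  i=23: Z-W =  3 → D
  i=24: Z-P = 10 → K
  i=25: K-L = 25 → Z
  shifts repeat with period 5: ZOVDK

ZOVDK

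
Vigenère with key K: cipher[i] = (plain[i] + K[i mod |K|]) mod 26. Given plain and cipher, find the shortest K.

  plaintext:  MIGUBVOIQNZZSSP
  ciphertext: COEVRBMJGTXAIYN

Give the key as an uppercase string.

  i= 0: C-M = 16 → Q
  i= 1: O-I =  6 → G
  i= 2: E-G = 24 → Y
  i= 3: V-U =  1 → B
  i= 4: R-B = 16 → Q
  i= 5: B-V =  6 → G
  i= 6: M-O = 24 → Y
  i= 7: J-I =  1 → B
  i= 8: G-Q = 16 → Q
  i= 9: T-N =  6 → G
  i=10: X-Z = 24 → Y
  i=11: A-Z =  1 → B
  i=12: I-S = 16 → Q
  i=13: Y-S =  6 → G
  i=14: N-P = 24 → Y
  shifts repeat with period 4: QGYB

QGYB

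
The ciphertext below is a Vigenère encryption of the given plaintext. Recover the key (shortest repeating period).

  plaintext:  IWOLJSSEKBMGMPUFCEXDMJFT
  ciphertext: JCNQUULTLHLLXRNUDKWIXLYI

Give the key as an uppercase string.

BGZFLCTP

  i= 0: J-I =  1 → B
  i= 1: C-W =  6 → G
  i= 2: N-O = 25 → Z
  i= 3: Q-L =  5 → F
  i= 4: U-J = 11 → L
  i= 5: U-S =  2 → C
  i= 6: L-S = 19 → T
  i= 7: T-E = 15 → P
  i= 8: L-K =  1 → B
  i= 9: H-B =  6 → G
  i=10: L-M = 25 → Z
  i=11: L-G =  5 → F
  i=12: X-M = 11 → L
  i=13: R-P =  2 → C
  i=14: N-U = 19 → T
  i=15: U-F = 15 → P
  i=16: D-C =  1 → B
  i=17: K-E =  6 → G
  i=18: W-X = 25 → Z
  i=19: I-D =  5 → F
  i=20: X-M = 11 → L
  i=21: L-J =  2 → C
  i=22: Y-F = 19 → T
  i=23: I-T = 15 → P
  shifts repeat with period 8: BGZFLCTP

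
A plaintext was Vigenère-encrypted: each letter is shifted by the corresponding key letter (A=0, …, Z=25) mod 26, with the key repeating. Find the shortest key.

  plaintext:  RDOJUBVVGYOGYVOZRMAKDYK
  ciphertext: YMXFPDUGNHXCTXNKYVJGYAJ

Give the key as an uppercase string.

HJJWVCZL

  i= 0: Y-R =  7 → H
  i= 1: M-D =  9 → J
  i= 2: X-O =  9 → J
  i= 3: F-J = 22 → W
  i= 4: P-U = 21 → V
  i= 5: D-B =  2 → C
  i= 6: U-V = 25 → Z
  i= 7: G-V = 11 → L
  i= 8: N-G =  7 → H
  i= 9: H-Y =  9 → J
  i=10: X-O =  9 → J
  i=11: C-G = 22 → W
  i=12: T-Y = 21 → V
  i=13: X-V =  2 → C
  i=14: N-O = 25 → Z
  i=15: K-Z = 11 → L
  i=16: Y-R =  7 → H
  i=17: V-M =  9 → J
  i=18: J-A =  9 → J
  i=19: G-K = 22 → W
  i=20: Y-D = 21 → V
  i=21: A-Y =  2 → C
  i=22: J-K = 25 → Z
  shifts repeat with period 8: HJJWVCZL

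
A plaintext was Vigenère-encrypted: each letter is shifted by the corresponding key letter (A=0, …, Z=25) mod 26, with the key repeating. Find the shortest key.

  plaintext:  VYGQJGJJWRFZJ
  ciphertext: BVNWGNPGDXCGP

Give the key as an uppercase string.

  i= 0: B-V =  6 → G
  i= 1: V-Y = 23 → X
  i= 2: N-G =  7 → H
  i= 3: W-Q =  6 → G
  i= 4: G-J = 23 → X
  i= 5: N-G =  7 → H
  i= 6: P-J =  6 → G
  i= 7: G-J = 23 → X
  i= 8: D-W =  7 → H
  i= 9: X-R =  6 → G
  i=10: C-F = 23 → X
  i=11: G-Z =  7 → H
  i=12: P-J =  6 → G
  shifts repeat with period 3: GXH

GXH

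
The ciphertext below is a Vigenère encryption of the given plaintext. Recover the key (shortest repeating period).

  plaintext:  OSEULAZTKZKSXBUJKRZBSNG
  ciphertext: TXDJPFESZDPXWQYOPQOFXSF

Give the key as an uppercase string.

FFZPE

  i= 0: T-O =  5 → F
  i= 1: X-S =  5 → F
  i= 2: D-E = 25 → Z
  i= 3: J-U = 15 → P
  i= 4: P-L =  4 → E
  i= 5: F-A =  5 → F
  i= 6: E-Z =  5 → F
  i= 7: S-T = 25 → Z
  i= 8: Z-K = 15 → P
  i= 9: D-Z =  4 → E
  i=10: P-K =  5 → F
  i=11: X-S =  5 → F
  i=12: W-X = 25 → Z
  i=13: Q-B = 15 → P
  i=14: Y-U =  4 → E
  i=15: O-J =  5 → F
  i=16: P-K =  5 → F
  i=17: Q-R = 25 → Z
  i=18: O-Z = 15 → P
  i=19: F-B =  4 → E
  i=20: X-S =  5 → F
  i=21: S-N =  5 → F
  i=22: F-G = 25 → Z
  shifts repeat with period 5: FFZPE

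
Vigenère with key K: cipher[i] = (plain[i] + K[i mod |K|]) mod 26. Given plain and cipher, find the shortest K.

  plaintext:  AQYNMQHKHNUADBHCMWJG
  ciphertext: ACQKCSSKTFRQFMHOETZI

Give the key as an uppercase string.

AMSXQCL

  i= 0: A-A =  0 → A
  i= 1: C-Q = 12 → M
  i= 2: Q-Y = 18 → S
  i= 3: K-N = 23 → X
  i= 4: C-M = 16 → Q
  i= 5: S-Q =  2 → C
  i= 6: S-H = 11 → L
  i= 7: K-K =  0 → A
  i= 8: T-H = 12 → M
  i= 9: F-N = 18 → S
  i=10: R-U = 23 → X
  i=11: Q-A = 16 → Q
  i=12: F-D =  2 → C
  i=13: M-B = 11 → L
  i=14: H-H =  0 → A
  i=15: O-C = 12 → M
  i=16: E-M = 18 → S
  i=17: T-W = 23 → X
  i=18: Z-J = 16 → Q
  i=19: I-G =  2 → C
  shifts repeat with period 7: AMSXQCL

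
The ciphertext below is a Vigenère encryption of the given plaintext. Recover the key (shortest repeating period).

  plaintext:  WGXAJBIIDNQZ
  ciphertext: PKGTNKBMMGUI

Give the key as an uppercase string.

  i= 0: P-W = 19 → T
  i= 1: K-G =  4 → E
  i= 2: G-X =  9 → J
  i= 3: T-A = 19 → T
  i= 4: N-J =  4 → E
  i= 5: K-B =  9 → J
  i= 6: B-I = 19 → T
  i= 7: M-I =  4 → E
  i= 8: M-D =  9 → J
  i= 9: G-N = 19 → T
  i=10: U-Q =  4 → E
  i=11: I-Z =  9 → J
  shifts repeat with period 3: TEJ

TEJ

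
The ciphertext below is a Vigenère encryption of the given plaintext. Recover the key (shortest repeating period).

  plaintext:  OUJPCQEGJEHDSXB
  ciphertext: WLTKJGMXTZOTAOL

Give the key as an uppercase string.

IRKVHQ

  i= 0: W-O =  8 → I
  i= 1: L-U = 17 → R
  i= 2: T-J = 10 → K
  i= 3: K-P = 21 → V
  i= 4: J-C =  7 → H
  i= 5: G-Q = 16 → Q
  i= 6: M-E =  8 → I
  i= 7: X-G = 17 → R
  i= 8: T-J = 10 → K
  i= 9: Z-E = 21 → V
  i=10: O-H =  7 → H
  i=11: T-D = 16 → Q
  i=12: A-S =  8 → I
  i=13: O-X = 17 → R
  i=14: L-B = 10 → K
  shifts repeat with period 6: IRKVHQ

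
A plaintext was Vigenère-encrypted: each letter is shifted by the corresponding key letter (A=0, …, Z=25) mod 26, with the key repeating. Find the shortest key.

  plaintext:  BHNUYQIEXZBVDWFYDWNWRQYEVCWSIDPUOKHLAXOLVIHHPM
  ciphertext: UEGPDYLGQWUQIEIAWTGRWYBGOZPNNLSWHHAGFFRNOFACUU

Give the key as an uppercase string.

  i= 0: U-B = 19 → T
  i= 1: E-H = 23 → X
  i= 2: G-N = 19 → T
  i= 3: P-U = 21 → V
  i= 4: D-Y =  5 → F
  i= 5: Y-Q =  8 → I
  i= 6: L-I =  3 → D
  i= 7: G-E =  2 → C
  i= 8: Q-X = 19 → T
  i= 9: W-Z = 23 → X
  i=10: U-B = 19 → T
  i=11: Q-V = 21 → V
  i=12: I-D =  5 → F
  i=13: E-W =  8 → I
  i=14: I-F =  3 → D
  i=15: A-Y =  2 → C
  i=16: W-D = 19 → T
  i=17: T-W = 23 → X
  i=18: G-N = 19 → T
  i=19: R-W = 21 → V
  i=20: W-R =  5 → F
  i=21: Y-Q =  8 → I
  i=22: B-Y =  3 → D
  i=23: G-E =  2 → C
  i=24: O-V = 19 → T
  i=25: Z-C = 23 → X
  i=26: P-W = 19 → T
  i=27: N-S = 21 → V
  i=28: N-I =  5 → F
  i=29: L-D =  8 → I
  i=30: S-P =  3 → D
  i=31: W-U =  2 → C
  i=32: H-O = 19 → T
  i=33: H-K = 23 → X
  i=34: A-H = 19 → T
  i=35: G-L = 21 → V
  i=36: F-A =  5 → F
  i=37: F-X =  8 → I
  i=38: R-O =  3 → D
  i=39: N-L =  2 → C
  i=40: O-V = 19 → T
  i=41: F-I = 23 → X
  i=42: A-H = 19 → T
  i=43: C-H = 21 → V
  i=44: U-P =  5 → F
  i=45: U-M =  8 → I
  shifts repeat with period 8: TXTVFIDC

TXTVFIDC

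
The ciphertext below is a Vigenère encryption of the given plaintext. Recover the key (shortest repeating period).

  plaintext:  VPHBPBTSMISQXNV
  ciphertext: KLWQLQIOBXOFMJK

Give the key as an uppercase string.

  i= 0: K-V = 15 → P
  i= 1: L-P = 22 → W
  i= 2: W-H = 15 → P
  i= 3: Q-B = 15 → P
  i= 4: L-P = 22 → W
  i= 5: Q-B = 15 → P
  i= 6: I-T = 15 → P
  i= 7: O-S = 22 → W
  i= 8: B-M = 15 → P
  i= 9: X-I = 15 → P
  i=10: O-S = 22 → W
  i=11: F-Q = 15 → P
  i=12: M-X = 15 → P
  i=13: J-N = 22 → W
  i=14: K-V = 15 → P
  shifts repeat with period 3: PWP

PWP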